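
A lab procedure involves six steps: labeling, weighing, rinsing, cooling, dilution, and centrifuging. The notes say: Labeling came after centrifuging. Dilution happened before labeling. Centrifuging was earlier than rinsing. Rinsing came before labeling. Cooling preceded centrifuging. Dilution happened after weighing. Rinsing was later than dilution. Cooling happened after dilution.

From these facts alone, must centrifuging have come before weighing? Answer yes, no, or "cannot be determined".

no

Tracing the constraints gives weighing → dilution → cooling → centrifuging, so weighing must come before centrifuging.
That means centrifuging cannot be before weighing.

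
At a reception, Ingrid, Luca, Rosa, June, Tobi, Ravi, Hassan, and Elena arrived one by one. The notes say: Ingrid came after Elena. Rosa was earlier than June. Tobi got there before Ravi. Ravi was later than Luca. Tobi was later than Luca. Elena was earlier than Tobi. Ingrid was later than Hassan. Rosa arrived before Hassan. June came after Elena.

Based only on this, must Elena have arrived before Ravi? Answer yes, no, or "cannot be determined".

yes

Chain the constraints: Elena → Tobi → Ravi. Each link is directly stated, so Elena comes before Ravi.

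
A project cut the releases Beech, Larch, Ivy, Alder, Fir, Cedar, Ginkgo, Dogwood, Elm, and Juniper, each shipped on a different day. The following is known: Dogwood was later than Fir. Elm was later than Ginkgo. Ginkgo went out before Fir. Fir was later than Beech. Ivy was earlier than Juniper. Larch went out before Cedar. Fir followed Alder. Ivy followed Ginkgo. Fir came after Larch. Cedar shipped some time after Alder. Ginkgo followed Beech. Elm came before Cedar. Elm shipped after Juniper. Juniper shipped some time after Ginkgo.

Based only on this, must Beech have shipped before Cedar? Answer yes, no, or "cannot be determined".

yes

Chain the constraints: Beech → Ginkgo → Elm → Cedar. Each link is directly stated, so Beech comes before Cedar.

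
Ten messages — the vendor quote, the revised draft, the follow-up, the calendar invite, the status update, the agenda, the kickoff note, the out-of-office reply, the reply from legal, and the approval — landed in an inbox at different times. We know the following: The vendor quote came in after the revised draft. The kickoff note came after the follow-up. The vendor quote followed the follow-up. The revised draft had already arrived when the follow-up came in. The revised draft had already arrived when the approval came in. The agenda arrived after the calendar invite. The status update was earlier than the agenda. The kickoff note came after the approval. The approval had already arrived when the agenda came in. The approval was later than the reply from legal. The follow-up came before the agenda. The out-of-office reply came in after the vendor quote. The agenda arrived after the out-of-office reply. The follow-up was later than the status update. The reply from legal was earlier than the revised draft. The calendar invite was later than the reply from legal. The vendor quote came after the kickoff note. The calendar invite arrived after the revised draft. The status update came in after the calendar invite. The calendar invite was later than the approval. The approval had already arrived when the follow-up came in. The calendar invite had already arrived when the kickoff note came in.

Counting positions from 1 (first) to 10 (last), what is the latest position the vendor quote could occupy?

The vendor quote must come before the agenda and the out-of-office reply — 2 messages forced after it.
Everything else can be placed before the vendor quote in some valid order, so the vendor quote can sit as late as position 10 − 2 = 8.

8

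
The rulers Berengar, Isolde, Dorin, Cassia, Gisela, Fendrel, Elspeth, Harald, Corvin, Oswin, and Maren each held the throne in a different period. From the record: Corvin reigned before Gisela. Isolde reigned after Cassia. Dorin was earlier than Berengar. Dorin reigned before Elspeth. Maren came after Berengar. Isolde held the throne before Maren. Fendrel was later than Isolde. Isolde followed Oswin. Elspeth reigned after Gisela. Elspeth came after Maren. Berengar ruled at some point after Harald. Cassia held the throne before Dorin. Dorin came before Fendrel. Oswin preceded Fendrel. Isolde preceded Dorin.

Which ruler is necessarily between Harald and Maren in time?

Tracing the constraints gives Harald → Berengar → Maren, so Berengar sits after Harald and before Maren.
No other ruler is forced both after Harald and before Maren.

Berengar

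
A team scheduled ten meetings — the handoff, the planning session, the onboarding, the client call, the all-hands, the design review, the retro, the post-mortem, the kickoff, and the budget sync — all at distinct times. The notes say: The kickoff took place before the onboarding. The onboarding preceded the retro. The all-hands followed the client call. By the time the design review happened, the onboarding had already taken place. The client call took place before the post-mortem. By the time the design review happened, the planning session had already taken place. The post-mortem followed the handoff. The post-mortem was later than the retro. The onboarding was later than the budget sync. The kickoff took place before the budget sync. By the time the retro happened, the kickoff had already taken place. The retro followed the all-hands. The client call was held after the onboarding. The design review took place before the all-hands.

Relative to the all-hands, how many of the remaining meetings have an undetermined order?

Forced before the all-hands: the budget sync, the client call, the design review, the kickoff, the onboarding, and the planning session; forced after the all-hands: the post-mortem and the retro.
That leaves the handoff with no forced order relative to the all-hands — 1.

1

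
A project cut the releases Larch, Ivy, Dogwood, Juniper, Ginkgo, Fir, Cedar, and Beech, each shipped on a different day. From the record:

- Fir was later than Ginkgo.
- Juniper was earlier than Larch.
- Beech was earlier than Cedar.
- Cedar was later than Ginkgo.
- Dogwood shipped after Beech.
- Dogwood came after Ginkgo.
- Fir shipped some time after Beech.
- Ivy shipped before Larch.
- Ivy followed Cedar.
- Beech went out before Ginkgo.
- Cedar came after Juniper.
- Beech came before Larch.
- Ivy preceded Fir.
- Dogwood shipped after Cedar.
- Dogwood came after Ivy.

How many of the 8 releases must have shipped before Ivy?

Directly stated before Ivy: Cedar.
Beech reaches Ivy via Beech → Cedar → Ivy.
Ginkgo reaches Ivy via Ginkgo → Cedar → Ivy.
Juniper reaches Ivy via Juniper → Cedar → Ivy.
No chain forces Fir (or any of the others) ahead of Ivy.
That's Beech, Cedar, Ginkgo, and Juniper — 4 in all.

4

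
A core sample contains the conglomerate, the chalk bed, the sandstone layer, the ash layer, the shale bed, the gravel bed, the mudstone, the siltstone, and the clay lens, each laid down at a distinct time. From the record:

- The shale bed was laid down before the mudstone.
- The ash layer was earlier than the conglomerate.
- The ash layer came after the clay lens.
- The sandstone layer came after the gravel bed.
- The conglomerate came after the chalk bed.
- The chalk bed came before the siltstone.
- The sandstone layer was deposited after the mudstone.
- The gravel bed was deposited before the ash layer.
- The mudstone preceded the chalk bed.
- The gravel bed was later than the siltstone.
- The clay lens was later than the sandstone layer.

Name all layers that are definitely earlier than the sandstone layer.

Directly stated before the sandstone layer: the gravel bed and the mudstone.
The chalk bed reaches the sandstone layer via the chalk bed → the siltstone → the gravel bed → the sandstone layer.
The shale bed reaches the sandstone layer via the shale bed → the mudstone → the sandstone layer.
The siltstone reaches the sandstone layer via the siltstone → the gravel bed → the sandstone layer.

the chalk bed, the gravel bed, the mudstone, the shale bed, the siltstone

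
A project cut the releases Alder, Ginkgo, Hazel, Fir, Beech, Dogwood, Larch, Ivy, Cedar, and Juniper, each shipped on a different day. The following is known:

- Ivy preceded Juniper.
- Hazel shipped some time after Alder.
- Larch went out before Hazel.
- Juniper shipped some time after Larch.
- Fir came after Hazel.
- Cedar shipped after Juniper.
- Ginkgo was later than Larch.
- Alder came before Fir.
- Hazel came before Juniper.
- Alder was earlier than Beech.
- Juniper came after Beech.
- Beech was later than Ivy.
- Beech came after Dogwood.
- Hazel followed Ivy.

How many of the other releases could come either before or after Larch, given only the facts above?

Forced after Larch: Cedar, Fir, Ginkgo, Hazel, and Juniper.
That leaves Alder, Beech, Dogwood, and Ivy with no forced order relative to Larch — 4.

4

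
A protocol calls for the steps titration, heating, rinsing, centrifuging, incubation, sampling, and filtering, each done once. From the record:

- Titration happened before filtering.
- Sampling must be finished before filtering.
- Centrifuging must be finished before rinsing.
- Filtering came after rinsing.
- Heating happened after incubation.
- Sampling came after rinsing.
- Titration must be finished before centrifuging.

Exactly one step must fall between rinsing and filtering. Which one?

Tracing the constraints gives rinsing → sampling → filtering, so sampling sits after rinsing and before filtering.
No other step is forced both after rinsing and before filtering.

sampling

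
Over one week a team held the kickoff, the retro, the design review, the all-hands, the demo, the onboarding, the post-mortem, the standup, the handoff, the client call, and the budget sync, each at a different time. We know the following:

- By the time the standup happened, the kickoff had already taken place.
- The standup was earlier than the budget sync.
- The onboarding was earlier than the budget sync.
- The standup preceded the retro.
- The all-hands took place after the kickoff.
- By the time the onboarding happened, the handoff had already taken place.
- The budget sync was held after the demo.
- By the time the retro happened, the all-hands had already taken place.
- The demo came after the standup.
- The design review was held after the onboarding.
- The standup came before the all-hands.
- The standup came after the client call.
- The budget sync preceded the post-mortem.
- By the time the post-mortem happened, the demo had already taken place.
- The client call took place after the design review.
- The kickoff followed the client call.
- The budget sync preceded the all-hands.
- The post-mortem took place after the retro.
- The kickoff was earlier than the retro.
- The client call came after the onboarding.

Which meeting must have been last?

Every other meeting has a chain of constraints placing it before the post-mortem, so the post-mortem is last.

the post-mortem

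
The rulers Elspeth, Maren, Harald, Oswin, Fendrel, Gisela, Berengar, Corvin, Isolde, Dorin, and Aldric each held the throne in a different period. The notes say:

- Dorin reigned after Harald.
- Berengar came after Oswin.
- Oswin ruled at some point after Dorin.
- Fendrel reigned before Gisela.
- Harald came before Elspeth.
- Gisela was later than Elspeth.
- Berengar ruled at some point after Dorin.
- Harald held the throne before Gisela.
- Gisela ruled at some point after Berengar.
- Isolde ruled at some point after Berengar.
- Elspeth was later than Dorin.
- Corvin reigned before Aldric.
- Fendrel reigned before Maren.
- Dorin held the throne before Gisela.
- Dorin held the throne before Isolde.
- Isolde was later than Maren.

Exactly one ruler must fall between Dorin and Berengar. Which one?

Oswin

Tracing the constraints gives Dorin → Oswin → Berengar, so Oswin sits after Dorin and before Berengar.
No other ruler is forced both after Dorin and before Berengar.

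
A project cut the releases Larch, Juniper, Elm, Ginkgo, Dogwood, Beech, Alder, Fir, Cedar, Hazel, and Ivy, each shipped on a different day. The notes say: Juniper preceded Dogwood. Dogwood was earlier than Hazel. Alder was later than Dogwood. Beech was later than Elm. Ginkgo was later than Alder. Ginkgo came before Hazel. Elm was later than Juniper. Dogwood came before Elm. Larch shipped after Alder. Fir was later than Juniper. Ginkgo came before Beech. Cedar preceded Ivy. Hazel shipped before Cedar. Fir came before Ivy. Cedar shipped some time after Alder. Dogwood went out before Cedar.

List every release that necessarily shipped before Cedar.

Alder, Dogwood, Ginkgo, Hazel, Juniper

Directly stated before Cedar: Alder, Dogwood, and Hazel.
Ginkgo reaches Cedar via Ginkgo → Hazel → Cedar.
Juniper reaches Cedar via Juniper → Dogwood → Cedar.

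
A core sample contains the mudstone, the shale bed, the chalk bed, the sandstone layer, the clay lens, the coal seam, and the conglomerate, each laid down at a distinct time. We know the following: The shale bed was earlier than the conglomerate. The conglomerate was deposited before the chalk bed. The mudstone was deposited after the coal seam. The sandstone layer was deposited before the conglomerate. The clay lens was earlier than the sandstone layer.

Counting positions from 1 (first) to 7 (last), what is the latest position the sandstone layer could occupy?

5

The sandstone layer must come before the chalk bed and the conglomerate — 2 layers forced after it.
Everything else can be placed before the sandstone layer in some valid order, so the sandstone layer can sit as late as position 7 − 2 = 5.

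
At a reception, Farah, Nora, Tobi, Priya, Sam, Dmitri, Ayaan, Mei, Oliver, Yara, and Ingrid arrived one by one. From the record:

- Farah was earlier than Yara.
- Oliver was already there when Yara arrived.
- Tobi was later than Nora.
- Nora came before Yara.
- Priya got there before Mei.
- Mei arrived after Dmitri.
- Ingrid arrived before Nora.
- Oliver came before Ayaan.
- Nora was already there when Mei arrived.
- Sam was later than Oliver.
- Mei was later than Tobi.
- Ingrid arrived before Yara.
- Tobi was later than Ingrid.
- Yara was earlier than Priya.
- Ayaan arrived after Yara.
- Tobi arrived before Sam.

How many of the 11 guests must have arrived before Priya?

5

Directly stated before Priya: Yara.
Farah reaches Priya via Farah → Yara → Priya.
Ingrid reaches Priya via Ingrid → Yara → Priya.
Nora reaches Priya via Nora → Yara → Priya.
Likewise Oliver reaches Priya by chaining the stated constraints.
No chain forces Ayaan (or any of the others) ahead of Priya.
That's Farah, Ingrid, Nora, Oliver, and Yara — 5 in all.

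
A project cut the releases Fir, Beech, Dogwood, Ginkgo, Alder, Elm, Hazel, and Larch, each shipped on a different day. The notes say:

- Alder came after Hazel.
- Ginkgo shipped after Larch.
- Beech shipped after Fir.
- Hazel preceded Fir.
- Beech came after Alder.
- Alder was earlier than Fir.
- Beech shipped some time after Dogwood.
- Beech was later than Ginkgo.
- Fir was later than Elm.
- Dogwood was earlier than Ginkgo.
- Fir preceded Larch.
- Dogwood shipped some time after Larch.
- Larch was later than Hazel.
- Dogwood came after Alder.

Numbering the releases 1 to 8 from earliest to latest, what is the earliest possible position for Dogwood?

Alder, Elm, Fir, Hazel, and Larch must all come before Dogwood — 5 forced predecessors.
Nothing else is forced ahead of Dogwood, so its earliest slot is position 5 + 1 = 6.

6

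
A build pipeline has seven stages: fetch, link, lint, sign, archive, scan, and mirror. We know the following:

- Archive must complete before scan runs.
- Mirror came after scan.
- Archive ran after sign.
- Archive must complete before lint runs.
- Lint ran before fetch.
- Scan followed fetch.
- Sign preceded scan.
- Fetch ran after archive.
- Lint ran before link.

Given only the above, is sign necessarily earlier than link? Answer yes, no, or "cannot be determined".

yes

Chain the constraints: sign → archive → lint → link. Each link is directly stated, so sign comes before link.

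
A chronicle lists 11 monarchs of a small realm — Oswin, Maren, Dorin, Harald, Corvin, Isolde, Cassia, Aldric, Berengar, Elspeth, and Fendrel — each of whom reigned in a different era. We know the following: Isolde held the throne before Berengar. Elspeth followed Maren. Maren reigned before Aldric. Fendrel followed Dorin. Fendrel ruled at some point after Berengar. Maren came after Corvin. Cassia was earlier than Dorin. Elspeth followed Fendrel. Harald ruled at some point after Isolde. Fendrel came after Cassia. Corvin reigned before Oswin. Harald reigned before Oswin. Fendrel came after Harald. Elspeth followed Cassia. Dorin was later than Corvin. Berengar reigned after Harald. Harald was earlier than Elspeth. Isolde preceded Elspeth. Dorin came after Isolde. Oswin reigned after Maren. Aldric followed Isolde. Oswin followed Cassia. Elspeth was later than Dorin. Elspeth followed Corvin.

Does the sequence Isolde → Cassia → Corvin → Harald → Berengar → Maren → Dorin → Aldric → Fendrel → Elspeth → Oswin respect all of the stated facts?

yes

Check each stated constraint against the proposed order — e.g. Cassia is ahead of Oswin; Isolde is ahead of Elspeth. Every pair is in the required order; nothing is violated.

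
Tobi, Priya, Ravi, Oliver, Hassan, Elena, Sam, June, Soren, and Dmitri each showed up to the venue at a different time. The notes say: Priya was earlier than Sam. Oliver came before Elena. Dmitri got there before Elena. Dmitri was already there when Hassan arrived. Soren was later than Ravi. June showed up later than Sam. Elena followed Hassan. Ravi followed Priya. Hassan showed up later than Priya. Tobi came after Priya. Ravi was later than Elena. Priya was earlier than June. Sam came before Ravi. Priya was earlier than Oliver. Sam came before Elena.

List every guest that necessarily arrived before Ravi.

Directly stated before Ravi: Elena, Priya, and Sam.
Dmitri reaches Ravi via Dmitri → Elena → Ravi.
Hassan reaches Ravi via Hassan → Elena → Ravi.
Oliver reaches Ravi via Oliver → Elena → Ravi.

Dmitri, Elena, Hassan, Oliver, Priya, Sam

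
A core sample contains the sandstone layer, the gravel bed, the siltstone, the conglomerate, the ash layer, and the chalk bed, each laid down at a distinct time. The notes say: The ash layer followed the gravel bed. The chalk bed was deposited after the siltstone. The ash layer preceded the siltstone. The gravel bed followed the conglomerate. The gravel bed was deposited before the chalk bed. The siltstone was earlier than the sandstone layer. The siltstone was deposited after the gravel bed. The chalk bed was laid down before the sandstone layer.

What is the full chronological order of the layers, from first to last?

the conglomerate, the gravel bed, the ash layer, the siltstone, the chalk bed, the sandstone layer

The constraints fix every adjacent pair, so only one ordering works:
the conglomerate → the gravel bed → the ash layer → the siltstone → the chalk bed → the sandstone layer.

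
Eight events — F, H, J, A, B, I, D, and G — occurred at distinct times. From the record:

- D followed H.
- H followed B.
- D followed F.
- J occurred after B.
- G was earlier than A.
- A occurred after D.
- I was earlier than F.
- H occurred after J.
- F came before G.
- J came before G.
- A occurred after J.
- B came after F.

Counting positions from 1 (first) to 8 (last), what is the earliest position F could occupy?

2

I must come before F — 1 forced predecessor.
Nothing else is forced ahead of F, so its earliest slot is position 1 + 1 = 2.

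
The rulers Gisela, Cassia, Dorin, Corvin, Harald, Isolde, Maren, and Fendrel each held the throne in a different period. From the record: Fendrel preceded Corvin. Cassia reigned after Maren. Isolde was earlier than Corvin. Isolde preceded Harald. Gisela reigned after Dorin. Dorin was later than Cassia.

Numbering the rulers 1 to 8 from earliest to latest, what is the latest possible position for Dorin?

7

Dorin must come before Gisela — 1 ruler forced after them.
Everything else can be placed before Dorin in some valid order, so Dorin can sit as late as position 8 − 1 = 7.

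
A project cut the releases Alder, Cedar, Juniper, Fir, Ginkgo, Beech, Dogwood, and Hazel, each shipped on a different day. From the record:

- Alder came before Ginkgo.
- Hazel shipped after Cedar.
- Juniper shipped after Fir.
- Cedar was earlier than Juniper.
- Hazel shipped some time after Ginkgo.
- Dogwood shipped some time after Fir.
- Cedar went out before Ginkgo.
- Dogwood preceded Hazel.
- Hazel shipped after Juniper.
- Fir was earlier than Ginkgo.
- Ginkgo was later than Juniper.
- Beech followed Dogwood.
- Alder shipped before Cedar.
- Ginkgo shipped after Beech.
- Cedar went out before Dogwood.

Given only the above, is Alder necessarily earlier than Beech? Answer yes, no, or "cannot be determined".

yes

Chain the constraints: Alder → Cedar → Dogwood → Beech. Each link is directly stated, so Alder comes before Beech.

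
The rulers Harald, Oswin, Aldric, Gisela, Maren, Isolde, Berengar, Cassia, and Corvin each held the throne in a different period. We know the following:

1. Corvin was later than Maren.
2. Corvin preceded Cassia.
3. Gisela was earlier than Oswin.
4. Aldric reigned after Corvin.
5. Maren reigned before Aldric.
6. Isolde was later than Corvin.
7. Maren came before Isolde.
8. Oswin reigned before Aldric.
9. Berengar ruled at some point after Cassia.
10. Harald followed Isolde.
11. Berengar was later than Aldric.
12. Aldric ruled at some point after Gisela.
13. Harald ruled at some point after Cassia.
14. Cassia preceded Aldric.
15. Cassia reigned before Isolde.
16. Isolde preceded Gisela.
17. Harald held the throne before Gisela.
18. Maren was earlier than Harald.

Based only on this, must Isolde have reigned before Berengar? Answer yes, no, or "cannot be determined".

yes

Chain the constraints: Isolde → Gisela → Aldric → Berengar. Each link is directly stated, so Isolde comes before Berengar.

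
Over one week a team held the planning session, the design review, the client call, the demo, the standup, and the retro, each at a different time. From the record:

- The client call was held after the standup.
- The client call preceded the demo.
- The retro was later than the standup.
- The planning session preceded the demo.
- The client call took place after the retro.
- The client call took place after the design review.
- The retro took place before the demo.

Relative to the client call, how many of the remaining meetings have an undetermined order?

1

Forced before the client call: the design review, the retro, and the standup; forced after the client call: the demo.
That leaves the planning session with no forced order relative to the client call — 1.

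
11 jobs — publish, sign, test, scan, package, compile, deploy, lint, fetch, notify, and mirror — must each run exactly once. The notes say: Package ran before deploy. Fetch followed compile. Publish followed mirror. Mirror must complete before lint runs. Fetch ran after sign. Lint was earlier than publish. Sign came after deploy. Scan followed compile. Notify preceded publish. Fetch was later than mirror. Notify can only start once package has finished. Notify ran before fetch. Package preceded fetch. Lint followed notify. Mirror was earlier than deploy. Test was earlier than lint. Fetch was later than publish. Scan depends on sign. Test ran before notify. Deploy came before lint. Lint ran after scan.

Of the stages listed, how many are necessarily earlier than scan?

5

Directly stated before scan: compile and sign.
Deploy reaches scan via deploy → sign → scan.
Mirror reaches scan via mirror → deploy → sign → scan.
Package reaches scan via package → deploy → sign → scan.
No chain forces notify (or any of the others) ahead of scan.
That's compile, deploy, mirror, package, and sign — 5 in all.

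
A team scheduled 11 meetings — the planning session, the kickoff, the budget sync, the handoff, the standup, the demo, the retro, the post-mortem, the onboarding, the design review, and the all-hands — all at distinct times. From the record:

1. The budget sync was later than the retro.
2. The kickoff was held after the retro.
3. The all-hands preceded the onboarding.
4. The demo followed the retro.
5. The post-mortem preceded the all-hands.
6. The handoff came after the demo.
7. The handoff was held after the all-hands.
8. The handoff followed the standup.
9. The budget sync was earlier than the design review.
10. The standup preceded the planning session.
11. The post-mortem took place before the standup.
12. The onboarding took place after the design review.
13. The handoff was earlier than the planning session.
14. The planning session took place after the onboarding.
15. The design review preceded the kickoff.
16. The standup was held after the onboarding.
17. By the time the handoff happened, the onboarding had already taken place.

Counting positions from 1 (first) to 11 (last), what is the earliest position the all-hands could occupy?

The post-mortem must come before the all-hands — 1 forced predecessor.
Nothing else is forced ahead of the all-hands, so its earliest slot is position 1 + 1 = 2.

2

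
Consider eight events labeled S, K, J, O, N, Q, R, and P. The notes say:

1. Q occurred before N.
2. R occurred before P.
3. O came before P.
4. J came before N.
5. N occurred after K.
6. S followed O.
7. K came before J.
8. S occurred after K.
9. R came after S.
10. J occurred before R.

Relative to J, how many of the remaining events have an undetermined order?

3

Forced before J: K; forced after J: N, P, and R.
That leaves O, Q, and S with no forced order relative to J — 3.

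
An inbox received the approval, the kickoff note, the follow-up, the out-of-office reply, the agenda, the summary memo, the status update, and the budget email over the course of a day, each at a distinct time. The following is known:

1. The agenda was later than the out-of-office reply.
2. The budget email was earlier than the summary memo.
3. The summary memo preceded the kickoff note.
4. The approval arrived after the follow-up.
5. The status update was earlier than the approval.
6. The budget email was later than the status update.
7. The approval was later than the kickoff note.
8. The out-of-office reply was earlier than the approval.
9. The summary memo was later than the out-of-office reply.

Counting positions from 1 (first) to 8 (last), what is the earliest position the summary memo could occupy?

4

The budget email, the out-of-office reply, and the status update must all come before the summary memo — 3 forced predecessors.
Nothing else is forced ahead of the summary memo, so its earliest slot is position 3 + 1 = 4.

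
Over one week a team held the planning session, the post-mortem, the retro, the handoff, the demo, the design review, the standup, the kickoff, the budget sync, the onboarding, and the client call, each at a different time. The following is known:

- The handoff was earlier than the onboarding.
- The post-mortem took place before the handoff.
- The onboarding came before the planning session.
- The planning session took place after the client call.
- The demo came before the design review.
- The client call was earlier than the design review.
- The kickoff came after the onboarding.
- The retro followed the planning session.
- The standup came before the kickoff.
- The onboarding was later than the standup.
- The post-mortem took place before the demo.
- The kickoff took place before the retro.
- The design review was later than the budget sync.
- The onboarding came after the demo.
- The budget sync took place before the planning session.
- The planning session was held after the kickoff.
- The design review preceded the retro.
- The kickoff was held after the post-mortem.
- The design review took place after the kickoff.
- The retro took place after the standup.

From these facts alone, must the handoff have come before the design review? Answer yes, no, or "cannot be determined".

Chain the constraints: the handoff → the onboarding → the kickoff → the design review. Each link is directly stated, so the handoff comes before the design review.

yes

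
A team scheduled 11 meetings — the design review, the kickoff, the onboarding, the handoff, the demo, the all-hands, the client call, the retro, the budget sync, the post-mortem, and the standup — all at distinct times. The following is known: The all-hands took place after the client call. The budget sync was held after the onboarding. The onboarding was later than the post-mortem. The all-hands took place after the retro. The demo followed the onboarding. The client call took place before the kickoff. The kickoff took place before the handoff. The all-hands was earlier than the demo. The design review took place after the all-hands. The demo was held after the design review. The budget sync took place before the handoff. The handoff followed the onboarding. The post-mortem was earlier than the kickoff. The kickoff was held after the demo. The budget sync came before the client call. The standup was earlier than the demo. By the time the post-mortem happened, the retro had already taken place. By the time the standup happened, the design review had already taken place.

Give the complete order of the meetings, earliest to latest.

the retro, the post-mortem, the onboarding, the budget sync, the client call, the all-hands, the design review, the standup, the demo, the kickoff, the handoff

The constraints fix every adjacent pair, so only one ordering works:
the retro → the post-mortem → the onboarding → the budget sync → the client call → the all-hands → the design review → the standup → the demo → the kickoff → the handoff.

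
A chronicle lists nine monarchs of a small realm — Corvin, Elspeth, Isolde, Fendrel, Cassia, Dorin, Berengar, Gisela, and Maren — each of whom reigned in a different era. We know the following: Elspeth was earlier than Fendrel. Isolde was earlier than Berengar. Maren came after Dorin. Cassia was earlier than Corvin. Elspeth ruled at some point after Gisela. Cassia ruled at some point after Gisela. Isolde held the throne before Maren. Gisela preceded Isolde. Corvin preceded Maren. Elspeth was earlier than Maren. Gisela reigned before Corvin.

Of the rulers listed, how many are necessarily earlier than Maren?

Directly stated before Maren: Corvin, Dorin, Elspeth, and Isolde.
Cassia reaches Maren via Cassia → Corvin → Maren.
Gisela reaches Maren via Gisela → Elspeth → Maren.
That's Cassia, Corvin, Dorin, Elspeth, Gisela, and Isolde — 6 in all.

6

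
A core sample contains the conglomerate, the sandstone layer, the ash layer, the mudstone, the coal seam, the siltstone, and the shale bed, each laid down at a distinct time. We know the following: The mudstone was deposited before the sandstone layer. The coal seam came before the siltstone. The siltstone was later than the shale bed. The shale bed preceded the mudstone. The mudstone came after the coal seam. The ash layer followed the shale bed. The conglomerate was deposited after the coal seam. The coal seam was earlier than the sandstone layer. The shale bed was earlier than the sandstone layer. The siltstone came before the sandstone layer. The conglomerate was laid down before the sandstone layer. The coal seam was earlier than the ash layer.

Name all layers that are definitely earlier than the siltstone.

Directly stated before the siltstone: the coal seam and the shale bed.

the coal seam, the shale bed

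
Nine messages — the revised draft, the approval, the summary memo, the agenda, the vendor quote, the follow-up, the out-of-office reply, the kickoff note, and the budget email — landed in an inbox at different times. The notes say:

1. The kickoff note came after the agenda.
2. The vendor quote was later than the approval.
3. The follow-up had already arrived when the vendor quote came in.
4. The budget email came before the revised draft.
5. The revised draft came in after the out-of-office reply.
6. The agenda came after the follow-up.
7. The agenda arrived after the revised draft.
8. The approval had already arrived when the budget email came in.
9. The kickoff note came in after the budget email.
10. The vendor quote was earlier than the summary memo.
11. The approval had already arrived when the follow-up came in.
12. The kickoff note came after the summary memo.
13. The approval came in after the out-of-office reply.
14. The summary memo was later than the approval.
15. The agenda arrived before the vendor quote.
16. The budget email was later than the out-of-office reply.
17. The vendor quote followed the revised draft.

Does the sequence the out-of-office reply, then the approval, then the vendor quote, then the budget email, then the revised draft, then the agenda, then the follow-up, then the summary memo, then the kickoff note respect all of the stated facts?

no

The constraints require the follow-up before the agenda, but in the proposed sequence the agenda appears ahead of the follow-up. That one violation is enough.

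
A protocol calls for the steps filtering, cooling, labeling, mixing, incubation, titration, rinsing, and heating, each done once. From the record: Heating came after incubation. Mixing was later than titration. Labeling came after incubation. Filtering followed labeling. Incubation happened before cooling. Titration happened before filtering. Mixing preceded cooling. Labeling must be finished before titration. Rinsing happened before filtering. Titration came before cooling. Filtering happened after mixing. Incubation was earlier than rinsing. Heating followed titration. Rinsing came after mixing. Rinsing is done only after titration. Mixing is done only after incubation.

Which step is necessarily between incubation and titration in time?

Tracing the constraints gives incubation → labeling → titration, so labeling sits after incubation and before titration.
No other step is forced both after incubation and before titration.

labeling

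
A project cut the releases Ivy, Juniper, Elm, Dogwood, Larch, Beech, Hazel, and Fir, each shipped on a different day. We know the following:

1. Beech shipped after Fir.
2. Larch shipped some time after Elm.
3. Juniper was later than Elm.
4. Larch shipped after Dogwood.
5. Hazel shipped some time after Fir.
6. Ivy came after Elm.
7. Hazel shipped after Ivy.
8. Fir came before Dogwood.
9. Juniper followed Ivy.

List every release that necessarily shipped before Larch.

Directly stated before Larch: Dogwood and Elm.
Fir reaches Larch via Fir → Dogwood → Larch.
No chain forces Ivy (or any of the others) ahead of Larch.

Dogwood, Elm, Fir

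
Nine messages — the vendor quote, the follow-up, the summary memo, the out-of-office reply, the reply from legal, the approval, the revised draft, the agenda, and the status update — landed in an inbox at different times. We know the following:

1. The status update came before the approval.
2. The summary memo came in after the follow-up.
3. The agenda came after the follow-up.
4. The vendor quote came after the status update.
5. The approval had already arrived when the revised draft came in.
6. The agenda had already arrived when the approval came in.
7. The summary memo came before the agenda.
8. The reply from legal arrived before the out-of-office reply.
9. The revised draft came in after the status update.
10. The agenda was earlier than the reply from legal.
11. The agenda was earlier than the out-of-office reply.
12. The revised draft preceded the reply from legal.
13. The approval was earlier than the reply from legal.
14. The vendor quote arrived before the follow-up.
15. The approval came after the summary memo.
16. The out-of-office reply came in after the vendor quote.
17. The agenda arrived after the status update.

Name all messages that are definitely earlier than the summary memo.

the follow-up, the status update, the vendor quote

Directly stated before the summary memo: the follow-up.
The status update reaches the summary memo via the status update → the vendor quote → the follow-up → the summary memo.
The vendor quote reaches the summary memo via the vendor quote → the follow-up → the summary memo.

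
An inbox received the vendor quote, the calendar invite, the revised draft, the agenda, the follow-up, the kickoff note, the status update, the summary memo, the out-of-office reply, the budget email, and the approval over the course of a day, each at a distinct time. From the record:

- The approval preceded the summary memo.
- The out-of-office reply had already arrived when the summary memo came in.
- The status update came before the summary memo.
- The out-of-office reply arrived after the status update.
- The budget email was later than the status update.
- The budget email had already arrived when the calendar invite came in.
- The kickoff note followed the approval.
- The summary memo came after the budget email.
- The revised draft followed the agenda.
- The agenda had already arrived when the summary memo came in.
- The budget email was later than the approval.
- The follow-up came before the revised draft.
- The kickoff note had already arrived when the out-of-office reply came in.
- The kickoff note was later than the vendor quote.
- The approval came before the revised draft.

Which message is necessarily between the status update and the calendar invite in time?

Tracing the constraints gives the status update → the budget email → the calendar invite, so the budget email sits after the status update and before the calendar invite.
No other message is forced both after the status update and before the calendar invite.

the budget email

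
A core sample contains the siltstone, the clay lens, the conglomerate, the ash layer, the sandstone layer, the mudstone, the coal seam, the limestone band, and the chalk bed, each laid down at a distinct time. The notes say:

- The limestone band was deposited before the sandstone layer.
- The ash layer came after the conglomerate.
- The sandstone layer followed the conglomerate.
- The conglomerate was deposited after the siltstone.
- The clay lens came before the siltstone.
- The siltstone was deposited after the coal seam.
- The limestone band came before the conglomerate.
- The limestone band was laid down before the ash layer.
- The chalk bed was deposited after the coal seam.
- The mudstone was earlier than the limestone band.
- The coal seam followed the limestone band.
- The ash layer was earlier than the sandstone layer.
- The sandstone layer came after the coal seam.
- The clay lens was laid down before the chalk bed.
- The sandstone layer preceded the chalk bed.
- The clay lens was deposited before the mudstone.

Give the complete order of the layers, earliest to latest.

The constraints fix every adjacent pair, so only one ordering works:
the clay lens → the mudstone → the limestone band → the coal seam → the siltstone → the conglomerate → the ash layer → the sandstone layer → the chalk bed.

the clay lens, the mudstone, the limestone band, the coal seam, the siltstone, the conglomerate, the ash layer, the sandstone layer, the chalk bed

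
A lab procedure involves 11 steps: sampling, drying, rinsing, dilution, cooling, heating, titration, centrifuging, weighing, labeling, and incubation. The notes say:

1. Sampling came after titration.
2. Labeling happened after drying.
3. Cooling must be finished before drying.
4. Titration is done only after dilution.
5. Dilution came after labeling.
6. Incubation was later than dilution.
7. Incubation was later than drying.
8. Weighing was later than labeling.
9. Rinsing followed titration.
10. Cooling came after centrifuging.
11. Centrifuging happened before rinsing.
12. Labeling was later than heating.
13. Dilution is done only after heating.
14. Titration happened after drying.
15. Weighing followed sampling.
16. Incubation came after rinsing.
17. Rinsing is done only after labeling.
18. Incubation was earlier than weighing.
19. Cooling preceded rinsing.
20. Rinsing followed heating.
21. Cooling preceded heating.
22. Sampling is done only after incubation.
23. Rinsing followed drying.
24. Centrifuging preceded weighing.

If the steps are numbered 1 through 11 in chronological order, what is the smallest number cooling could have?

Centrifuging must come before cooling — 1 forced predecessor.
Nothing else is forced ahead of cooling, so its earliest slot is position 1 + 1 = 2.

2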